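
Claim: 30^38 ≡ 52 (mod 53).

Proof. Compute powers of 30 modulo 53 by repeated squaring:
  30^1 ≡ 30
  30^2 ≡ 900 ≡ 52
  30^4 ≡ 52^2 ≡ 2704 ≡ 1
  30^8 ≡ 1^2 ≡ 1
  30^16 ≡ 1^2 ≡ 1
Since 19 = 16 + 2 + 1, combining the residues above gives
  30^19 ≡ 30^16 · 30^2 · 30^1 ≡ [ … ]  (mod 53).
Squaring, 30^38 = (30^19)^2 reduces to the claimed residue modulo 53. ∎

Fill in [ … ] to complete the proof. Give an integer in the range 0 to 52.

23

Multiply the listed residues: 1 · 52 · 30 = 52 → 1560.
Reducing modulo 53: 1560 = 29·53 + 23, so 30^19 ≡ 23.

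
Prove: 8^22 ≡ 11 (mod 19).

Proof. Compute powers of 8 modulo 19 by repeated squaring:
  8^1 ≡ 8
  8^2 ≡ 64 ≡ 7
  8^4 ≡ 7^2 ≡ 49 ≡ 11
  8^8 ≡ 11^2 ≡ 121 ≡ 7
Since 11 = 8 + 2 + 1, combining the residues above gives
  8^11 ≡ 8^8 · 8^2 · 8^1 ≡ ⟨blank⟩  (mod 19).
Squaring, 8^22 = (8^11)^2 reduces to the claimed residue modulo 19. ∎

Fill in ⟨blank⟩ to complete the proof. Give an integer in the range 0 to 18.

Multiply the listed residues: 7 · 7 · 8 = 49 → 392.
Reducing modulo 19: 392 = 20·19 + 12, so 8^11 ≡ 12.

12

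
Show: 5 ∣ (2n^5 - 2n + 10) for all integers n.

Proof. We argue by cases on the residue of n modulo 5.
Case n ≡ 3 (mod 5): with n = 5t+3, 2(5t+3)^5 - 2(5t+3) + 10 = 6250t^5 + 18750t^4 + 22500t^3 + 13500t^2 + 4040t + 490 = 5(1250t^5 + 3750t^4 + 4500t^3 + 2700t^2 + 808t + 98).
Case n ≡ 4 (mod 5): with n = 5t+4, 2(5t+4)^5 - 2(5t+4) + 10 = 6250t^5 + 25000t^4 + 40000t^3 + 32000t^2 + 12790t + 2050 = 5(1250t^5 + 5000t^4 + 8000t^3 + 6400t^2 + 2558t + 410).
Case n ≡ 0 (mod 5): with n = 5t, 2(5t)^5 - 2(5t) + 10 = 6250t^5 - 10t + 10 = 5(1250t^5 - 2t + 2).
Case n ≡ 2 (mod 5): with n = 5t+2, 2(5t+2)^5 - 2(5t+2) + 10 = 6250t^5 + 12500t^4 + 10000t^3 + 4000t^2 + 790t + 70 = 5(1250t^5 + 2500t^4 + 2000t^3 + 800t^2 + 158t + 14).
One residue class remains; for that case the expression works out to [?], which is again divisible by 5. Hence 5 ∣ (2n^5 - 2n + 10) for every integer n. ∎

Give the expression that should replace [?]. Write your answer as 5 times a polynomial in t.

The residues treated are {3, 4, 0, 2}, so the missing case is n ≡ 1 (mod 5); write n = 5t+1.
Then 2(5t+1)^5 - 2(5t+1) + 10 = 6250t^5 + 6250t^4 + 2500t^3 + 500t^2 + 40t + 10 = 5(1250t^5 + 1250t^4 + 500t^3 + 100t^2 + 8t + 2).

5(1250t^5 + 1250t^4 + 500t^3 + 100t^2 + 8t + 2)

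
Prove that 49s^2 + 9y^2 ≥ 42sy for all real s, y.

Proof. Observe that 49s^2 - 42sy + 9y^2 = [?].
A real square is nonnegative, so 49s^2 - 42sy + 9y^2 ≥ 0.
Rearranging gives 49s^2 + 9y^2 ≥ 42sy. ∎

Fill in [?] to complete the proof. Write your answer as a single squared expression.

The leading and trailing coefficients are 7^2 and 3^2, and 42 = 2·7·3, so the trinomial is (7s - 3y)^2.
Hence 49s^2 - 42sy + 9y^2 ≥ 0.

(7s - 3y)^2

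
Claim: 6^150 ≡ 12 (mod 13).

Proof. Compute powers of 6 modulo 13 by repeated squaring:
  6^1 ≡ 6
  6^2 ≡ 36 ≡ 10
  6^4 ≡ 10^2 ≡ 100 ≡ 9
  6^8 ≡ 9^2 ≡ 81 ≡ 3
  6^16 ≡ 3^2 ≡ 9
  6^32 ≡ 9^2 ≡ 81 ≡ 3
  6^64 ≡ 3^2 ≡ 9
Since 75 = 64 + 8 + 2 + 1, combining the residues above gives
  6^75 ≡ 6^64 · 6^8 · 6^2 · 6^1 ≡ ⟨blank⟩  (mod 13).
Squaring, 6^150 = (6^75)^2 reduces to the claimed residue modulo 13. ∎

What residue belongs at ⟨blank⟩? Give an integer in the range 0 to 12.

6^64 · 6^8 · 6^2 · 6^1 ≡ 9 · 3 · 10 · 6 = 1620.
1620 mod 13 = 8, so 6^75 ≡ 8 (mod 13).

8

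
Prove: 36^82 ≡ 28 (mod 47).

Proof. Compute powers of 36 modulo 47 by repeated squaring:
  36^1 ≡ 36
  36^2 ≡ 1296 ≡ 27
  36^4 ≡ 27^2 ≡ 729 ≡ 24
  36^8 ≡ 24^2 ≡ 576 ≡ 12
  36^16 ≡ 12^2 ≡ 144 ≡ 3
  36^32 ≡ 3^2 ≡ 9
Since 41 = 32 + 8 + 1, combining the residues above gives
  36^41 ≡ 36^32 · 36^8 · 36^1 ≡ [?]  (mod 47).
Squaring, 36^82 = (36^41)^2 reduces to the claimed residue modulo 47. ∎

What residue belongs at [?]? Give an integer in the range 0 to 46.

34

36^32 · 36^8 · 36^1 ≡ 9 · 12 · 36 = 3888.
3888 mod 47 = 34, so 36^41 ≡ 34 (mod 47).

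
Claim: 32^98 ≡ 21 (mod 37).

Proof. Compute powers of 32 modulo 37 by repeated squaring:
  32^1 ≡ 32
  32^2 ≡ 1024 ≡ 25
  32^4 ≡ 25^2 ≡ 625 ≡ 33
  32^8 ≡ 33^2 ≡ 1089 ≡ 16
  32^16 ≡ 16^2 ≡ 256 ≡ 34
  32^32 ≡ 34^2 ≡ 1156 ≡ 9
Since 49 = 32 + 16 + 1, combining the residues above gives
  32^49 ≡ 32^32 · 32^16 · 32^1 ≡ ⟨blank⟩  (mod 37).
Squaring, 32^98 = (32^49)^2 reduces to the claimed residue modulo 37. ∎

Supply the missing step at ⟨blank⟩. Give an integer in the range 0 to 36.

24

32^32 · 32^16 · 32^1 ≡ 9 · 34 · 32 = 9792.
9792 mod 37 = 24, so 32^49 ≡ 24 (mod 37).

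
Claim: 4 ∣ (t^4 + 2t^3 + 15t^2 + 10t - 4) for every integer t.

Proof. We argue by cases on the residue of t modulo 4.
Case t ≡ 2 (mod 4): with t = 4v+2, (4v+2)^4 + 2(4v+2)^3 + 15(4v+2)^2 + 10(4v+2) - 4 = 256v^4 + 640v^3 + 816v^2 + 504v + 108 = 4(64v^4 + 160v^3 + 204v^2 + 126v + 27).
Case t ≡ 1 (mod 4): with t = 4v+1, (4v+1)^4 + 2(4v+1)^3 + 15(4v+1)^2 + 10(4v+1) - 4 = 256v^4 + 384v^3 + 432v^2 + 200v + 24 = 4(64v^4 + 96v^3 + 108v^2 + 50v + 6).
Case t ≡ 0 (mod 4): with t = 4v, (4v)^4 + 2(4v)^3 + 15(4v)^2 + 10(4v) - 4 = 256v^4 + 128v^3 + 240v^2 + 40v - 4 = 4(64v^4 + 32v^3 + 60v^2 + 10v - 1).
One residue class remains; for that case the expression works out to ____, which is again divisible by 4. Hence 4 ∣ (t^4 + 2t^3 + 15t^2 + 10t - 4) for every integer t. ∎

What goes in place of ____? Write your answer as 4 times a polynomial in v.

4(64v^4 + 224v^3 + 348v^2 + 262v + 74)

The residues treated are {2, 1, 0}, so the missing case is t ≡ 3 (mod 4); write t = 4v+3.
Then (4v+3)^4 + 2(4v+3)^3 + 15(4v+3)^2 + 10(4v+3) - 4 = 256v^4 + 896v^3 + 1392v^2 + 1048v + 296 = 4(64v^4 + 224v^3 + 348v^2 + 262v + 74).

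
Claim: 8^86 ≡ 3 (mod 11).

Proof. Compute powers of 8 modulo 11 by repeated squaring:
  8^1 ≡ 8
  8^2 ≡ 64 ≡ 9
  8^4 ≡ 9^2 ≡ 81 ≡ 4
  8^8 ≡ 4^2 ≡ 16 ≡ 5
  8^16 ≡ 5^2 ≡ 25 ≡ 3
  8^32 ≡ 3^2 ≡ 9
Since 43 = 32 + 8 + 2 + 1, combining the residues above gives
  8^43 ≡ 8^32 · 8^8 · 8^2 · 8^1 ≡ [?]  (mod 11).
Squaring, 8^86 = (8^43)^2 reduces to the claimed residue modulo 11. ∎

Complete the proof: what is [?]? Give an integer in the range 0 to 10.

8^32 · 8^8 · 8^2 · 8^1 ≡ 9 · 5 · 9 · 8 = 3240.
3240 mod 11 = 6, so 8^43 ≡ 6 (mod 11).

6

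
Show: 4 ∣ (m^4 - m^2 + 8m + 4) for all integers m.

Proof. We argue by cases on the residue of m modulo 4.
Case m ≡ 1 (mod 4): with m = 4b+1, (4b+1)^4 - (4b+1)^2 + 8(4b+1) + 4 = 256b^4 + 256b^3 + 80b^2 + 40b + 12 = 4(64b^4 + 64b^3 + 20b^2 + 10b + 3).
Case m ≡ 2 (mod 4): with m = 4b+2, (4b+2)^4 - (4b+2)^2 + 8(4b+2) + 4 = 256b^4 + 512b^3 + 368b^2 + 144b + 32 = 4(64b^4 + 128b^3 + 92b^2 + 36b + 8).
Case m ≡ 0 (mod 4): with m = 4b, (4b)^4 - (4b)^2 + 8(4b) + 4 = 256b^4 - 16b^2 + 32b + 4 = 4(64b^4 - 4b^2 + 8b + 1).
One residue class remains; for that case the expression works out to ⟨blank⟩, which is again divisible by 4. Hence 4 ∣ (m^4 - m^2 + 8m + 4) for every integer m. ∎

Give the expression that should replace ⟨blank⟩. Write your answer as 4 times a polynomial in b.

Only m ≡ 3 (mod 4) is unaccounted for. Put m = 4b+3:
(4b+3)^4 - (4b+3)^2 + 8(4b+3) + 4 expands to 256b^4 + 768b^3 + 848b^2 + 440b + 100,
and factoring out 4 leaves 4(64b^4 + 192b^3 + 212b^2 + 110b + 25).

4(64b^4 + 192b^3 + 212b^2 + 110b + 25)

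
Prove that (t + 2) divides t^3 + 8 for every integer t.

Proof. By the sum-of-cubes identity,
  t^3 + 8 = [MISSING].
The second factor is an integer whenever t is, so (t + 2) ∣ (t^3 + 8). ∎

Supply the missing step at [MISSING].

(t + 2)(t^2 - 2t + 4)

a^3 + b^3 = (a + b)(a^2 - ab + b^2). With a = t, b = 2:
t^3 + 8 = (t + 2)(t^2 - 2t + 4).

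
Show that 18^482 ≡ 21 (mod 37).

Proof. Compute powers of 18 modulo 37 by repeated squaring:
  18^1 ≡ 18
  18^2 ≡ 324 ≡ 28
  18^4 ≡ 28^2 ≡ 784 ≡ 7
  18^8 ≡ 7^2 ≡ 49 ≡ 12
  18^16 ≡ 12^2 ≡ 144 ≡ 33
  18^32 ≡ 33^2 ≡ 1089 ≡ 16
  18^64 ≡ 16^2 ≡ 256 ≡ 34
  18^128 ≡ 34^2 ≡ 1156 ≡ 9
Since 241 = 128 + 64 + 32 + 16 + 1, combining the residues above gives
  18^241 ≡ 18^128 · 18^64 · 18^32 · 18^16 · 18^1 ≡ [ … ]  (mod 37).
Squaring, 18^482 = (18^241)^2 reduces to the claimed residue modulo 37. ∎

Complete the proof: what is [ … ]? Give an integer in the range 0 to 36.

24

18^128 · 18^64 · 18^32 · 18^16 · 18^1 ≡ 9 · 34 · 16 · 33 · 18 = 2908224.
2908224 mod 37 = 24, so 18^241 ≡ 24 (mod 37).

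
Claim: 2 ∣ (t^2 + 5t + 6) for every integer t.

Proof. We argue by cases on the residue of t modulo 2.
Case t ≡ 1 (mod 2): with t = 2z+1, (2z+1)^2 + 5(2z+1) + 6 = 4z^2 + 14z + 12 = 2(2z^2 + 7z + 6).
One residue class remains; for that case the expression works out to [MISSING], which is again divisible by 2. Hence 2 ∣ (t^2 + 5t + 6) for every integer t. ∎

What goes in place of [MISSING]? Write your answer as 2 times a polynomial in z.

2(2z^2 + 5z + 3)

Only t ≡ 0 (mod 2) is unaccounted for. Put t = 2z:
(2z)^2 + 5(2z) + 6 expands to 4z^2 + 10z + 6,
and factoring out 2 leaves 2(2z^2 + 5z + 3).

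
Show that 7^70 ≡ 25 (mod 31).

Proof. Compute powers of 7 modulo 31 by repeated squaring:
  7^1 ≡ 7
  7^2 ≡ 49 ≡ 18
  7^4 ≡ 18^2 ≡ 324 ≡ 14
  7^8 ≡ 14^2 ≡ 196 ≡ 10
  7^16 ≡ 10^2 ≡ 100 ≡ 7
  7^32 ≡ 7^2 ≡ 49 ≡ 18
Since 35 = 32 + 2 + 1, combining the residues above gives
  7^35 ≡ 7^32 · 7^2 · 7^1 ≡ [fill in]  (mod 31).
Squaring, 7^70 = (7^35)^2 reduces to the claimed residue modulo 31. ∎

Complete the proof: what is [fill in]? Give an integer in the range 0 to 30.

5

7^32 · 7^2 · 7^1 ≡ 18 · 18 · 7 = 2268.
2268 mod 31 = 5, so 7^35 ≡ 5 (mod 31).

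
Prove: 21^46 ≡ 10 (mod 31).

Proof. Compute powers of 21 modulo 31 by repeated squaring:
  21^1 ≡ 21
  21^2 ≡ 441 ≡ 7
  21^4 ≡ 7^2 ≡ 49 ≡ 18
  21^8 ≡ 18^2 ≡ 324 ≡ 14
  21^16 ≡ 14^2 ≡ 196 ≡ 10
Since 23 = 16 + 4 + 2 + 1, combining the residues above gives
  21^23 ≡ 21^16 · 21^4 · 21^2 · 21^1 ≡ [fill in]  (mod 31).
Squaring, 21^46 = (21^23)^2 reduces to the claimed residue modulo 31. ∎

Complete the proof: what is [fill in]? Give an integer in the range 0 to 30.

17

21^16 · 21^4 · 21^2 · 21^1 ≡ 10 · 18 · 7 · 21 = 26460.
26460 mod 31 = 17, so 21^23 ≡ 17 (mod 31).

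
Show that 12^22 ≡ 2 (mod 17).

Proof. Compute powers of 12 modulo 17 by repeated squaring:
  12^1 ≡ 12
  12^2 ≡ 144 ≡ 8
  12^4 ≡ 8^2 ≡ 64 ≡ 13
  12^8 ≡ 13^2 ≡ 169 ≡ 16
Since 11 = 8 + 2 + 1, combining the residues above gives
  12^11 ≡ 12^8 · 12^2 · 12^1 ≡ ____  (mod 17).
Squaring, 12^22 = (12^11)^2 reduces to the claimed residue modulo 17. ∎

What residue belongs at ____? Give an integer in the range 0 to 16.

6

Multiply the listed residues: 16 · 8 · 12 = 128 → 1536.
Reducing modulo 17: 1536 = 90·17 + 6, so 12^11 ≡ 6.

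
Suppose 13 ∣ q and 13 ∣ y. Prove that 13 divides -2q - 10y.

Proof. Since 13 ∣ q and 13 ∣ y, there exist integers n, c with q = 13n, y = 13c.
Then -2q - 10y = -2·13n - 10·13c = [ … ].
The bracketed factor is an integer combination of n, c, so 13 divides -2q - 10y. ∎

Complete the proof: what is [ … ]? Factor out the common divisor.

13(-10c - 2n)

Each term has a factor of 13: -2·13n - 10·13c = 13·(-10c - 2n).
Since -10c - 2n is an integer, 13 ∣ (-2q - 10y).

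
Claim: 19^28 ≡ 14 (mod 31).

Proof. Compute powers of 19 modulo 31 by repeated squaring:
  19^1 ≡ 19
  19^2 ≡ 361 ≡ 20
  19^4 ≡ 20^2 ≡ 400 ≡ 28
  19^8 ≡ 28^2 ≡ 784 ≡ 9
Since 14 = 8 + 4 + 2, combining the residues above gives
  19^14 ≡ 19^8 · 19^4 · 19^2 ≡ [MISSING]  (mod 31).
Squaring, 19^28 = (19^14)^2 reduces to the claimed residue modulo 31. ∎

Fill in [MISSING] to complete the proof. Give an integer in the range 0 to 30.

19^8 · 19^4 · 19^2 ≡ 9 · 28 · 20 = 5040.
5040 mod 31 = 18, so 19^14 ≡ 18 (mod 31).

18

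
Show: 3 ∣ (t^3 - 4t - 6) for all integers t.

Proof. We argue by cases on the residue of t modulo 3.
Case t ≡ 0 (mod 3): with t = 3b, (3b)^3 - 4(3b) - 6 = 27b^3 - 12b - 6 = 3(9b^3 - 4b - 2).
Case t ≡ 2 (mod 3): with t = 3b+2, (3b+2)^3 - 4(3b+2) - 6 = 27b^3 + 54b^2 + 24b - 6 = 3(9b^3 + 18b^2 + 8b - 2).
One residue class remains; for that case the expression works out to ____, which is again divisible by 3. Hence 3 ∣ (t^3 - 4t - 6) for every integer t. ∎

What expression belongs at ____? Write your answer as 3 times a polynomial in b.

The residues treated are {0, 2}, so the missing case is t ≡ 1 (mod 3); write t = 3b+1.
Then (3b+1)^3 - 4(3b+1) - 6 = 27b^3 + 27b^2 - 3b - 9 = 3(9b^3 + 9b^2 - b - 3).

3(9b^3 + 9b^2 - b - 3)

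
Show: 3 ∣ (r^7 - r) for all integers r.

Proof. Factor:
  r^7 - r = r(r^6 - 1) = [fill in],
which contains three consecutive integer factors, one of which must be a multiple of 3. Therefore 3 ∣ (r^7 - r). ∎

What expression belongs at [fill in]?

r^6 - 1 = (r^2 - 1)(r^4 + r^2 + 1), and r^2 - 1 = (r-1)(r+1).
So r(r^6 - 1) = (r - 1)r(r + 1)(r^4 + r^2 + 1).

(r - 1)r(r + 1)(r^4 + r^2 + 1)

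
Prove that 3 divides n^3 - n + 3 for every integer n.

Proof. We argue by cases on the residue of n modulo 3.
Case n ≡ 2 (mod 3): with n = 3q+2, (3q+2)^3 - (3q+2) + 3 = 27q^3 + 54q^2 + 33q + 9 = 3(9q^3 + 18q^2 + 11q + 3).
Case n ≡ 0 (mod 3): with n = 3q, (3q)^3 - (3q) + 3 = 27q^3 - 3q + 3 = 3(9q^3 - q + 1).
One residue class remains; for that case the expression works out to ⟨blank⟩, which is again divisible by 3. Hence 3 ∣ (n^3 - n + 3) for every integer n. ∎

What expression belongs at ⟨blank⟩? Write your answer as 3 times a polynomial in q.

3(9q^3 + 9q^2 + 2q + 1)

Only n ≡ 1 (mod 3) is unaccounted for. Put n = 3q+1:
(3q+1)^3 - (3q+1) + 3 expands to 27q^3 + 27q^2 + 6q + 3,
and factoring out 3 leaves 3(9q^3 + 9q^2 + 2q + 1).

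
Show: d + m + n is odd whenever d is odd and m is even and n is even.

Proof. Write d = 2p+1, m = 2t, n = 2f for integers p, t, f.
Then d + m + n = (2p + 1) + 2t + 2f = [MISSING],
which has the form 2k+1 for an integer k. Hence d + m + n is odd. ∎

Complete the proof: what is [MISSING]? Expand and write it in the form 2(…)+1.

(2p + 1) + 2t + 2f = 2f + 2p + 2t + 1
= 2(f + p + t) + 1.
Since f + p + t is an integer, the sum is of the form 2k+1 for an integer k.

2(f + p + t) + 1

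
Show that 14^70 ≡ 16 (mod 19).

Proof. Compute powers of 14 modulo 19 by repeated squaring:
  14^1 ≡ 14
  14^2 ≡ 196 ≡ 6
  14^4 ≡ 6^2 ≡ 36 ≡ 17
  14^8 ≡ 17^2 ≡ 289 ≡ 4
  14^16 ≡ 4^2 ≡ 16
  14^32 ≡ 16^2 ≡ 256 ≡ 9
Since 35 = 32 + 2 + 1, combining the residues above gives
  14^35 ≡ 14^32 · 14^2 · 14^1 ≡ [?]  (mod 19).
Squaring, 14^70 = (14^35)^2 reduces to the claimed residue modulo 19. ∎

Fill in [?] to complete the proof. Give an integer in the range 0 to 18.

14^32 · 14^2 · 14^1 ≡ 9 · 6 · 14 = 756.
756 mod 19 = 15, so 14^35 ≡ 15 (mod 19).

15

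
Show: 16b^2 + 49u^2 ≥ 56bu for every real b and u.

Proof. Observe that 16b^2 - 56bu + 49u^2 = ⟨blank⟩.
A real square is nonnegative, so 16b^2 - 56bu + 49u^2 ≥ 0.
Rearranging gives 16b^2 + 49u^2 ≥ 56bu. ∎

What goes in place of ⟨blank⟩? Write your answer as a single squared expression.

16b^2 - 56bu + 49u^2 is a perfect-square trinomial: the outer terms are (4b)^2 and (7u)^2, and the cross term is -2·4b·7u.
So 16b^2 - 56bu + 49u^2 = (4b - 7u)^2 ≥ 0.

(4b - 7u)^2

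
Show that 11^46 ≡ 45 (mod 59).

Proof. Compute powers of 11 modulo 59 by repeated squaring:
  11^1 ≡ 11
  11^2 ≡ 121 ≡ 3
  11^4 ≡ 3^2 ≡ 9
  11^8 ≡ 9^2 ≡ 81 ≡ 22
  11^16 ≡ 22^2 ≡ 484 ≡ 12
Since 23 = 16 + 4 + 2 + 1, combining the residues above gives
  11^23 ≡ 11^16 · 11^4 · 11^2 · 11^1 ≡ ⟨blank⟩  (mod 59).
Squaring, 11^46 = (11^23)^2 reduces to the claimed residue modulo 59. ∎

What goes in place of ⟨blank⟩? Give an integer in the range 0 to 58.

Multiply the listed residues: 12 · 9 · 3 · 11 = 108 → 324 → 3564.
Reducing modulo 59: 3564 = 60·59 + 24, so 11^23 ≡ 24.

24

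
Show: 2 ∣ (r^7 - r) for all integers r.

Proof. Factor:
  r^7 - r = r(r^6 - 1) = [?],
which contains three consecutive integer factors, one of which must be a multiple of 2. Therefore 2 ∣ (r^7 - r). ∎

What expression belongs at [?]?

r^6 - 1 = (r^2 - 1)(r^4 + r^2 + 1), and r^2 - 1 = (r-1)(r+1).
So r(r^6 - 1) = (r - 1)r(r + 1)(r^4 + r^2 + 1).

(r - 1)r(r + 1)(r^4 + r^2 + 1)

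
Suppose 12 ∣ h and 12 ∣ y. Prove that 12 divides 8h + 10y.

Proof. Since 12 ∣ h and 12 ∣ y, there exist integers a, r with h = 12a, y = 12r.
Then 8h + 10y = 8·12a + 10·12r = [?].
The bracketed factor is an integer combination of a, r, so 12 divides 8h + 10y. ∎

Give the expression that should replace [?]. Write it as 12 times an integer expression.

12(8a + 10r)

Each term has a factor of 12: 8·12a + 10·12r = 12·(8a + 10r).
Since 8a + 10r is an integer, 12 ∣ (8h + 10y).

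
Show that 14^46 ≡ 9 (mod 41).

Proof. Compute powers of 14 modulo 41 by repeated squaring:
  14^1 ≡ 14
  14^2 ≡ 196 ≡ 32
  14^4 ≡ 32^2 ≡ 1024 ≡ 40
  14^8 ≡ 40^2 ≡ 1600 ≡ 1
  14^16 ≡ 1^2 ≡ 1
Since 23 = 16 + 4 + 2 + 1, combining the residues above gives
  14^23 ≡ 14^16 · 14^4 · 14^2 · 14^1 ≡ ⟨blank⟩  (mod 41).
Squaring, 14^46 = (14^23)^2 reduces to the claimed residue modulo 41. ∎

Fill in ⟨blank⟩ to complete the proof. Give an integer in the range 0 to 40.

Multiply the listed residues: 1 · 40 · 32 · 14 = 40 → 1280 → 17920.
Reducing modulo 41: 17920 = 437·41 + 3, so 14^23 ≡ 3.

3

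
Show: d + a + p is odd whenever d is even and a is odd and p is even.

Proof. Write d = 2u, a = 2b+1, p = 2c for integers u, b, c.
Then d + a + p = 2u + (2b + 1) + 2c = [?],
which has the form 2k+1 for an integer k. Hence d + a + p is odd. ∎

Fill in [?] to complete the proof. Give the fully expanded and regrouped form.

Expanding: 2u + (2b + 1) + 2c = 2b + 2c + 2u + 1.
Every term except the constant is even, so this is 2(b + c + u) + 1,
and b + c + u ∈ ℤ gives the required form.

2(b + c + u) + 1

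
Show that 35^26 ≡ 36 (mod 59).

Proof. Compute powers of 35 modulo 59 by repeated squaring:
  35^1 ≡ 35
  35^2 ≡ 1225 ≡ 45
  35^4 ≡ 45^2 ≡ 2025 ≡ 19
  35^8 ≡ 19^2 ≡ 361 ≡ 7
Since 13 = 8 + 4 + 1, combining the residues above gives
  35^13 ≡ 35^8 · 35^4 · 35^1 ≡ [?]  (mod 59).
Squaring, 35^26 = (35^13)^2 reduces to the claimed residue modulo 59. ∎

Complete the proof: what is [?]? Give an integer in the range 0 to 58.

35^8 · 35^4 · 35^1 ≡ 7 · 19 · 35 = 4655.
4655 mod 59 = 53, so 35^13 ≡ 53 (mod 59).

53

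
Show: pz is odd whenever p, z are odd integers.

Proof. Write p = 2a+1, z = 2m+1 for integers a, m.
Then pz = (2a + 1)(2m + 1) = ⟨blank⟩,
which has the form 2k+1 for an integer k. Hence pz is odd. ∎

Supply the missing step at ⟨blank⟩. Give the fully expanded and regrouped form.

(2a + 1)(2m + 1) = 4am + 2a + 2m + 1
= 2(2am + a + m) + 1.
Since 2am + a + m is an integer, the product is of the form 2k+1 for an integer k.

2(2am + a + m) + 1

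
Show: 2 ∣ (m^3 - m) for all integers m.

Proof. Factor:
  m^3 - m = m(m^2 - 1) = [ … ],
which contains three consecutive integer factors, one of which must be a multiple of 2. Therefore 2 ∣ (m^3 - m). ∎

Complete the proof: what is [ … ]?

m(m^2 - 1) = m(m - 1)(m + 1) = (m - 1)m(m + 1).
These three factors are consecutive integers, so their product is divisible by 2.

(m - 1)m(m + 1)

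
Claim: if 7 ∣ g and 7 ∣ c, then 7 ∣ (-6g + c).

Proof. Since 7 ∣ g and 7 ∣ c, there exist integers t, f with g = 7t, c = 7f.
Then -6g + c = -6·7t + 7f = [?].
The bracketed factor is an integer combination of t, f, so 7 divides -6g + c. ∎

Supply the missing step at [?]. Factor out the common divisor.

7(f - 6t)

Each term has a factor of 7: -6·7t + 7f = 7·(f - 6t).
Since f - 6t is an integer, 7 ∣ (-6g + c).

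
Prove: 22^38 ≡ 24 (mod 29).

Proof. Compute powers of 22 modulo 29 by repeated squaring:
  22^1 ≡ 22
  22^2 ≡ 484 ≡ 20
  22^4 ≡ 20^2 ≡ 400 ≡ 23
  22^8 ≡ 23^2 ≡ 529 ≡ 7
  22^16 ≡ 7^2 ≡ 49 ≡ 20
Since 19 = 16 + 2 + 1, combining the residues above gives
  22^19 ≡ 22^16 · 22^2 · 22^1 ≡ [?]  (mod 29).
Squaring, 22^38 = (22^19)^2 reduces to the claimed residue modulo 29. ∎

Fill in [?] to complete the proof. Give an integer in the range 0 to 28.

22^16 · 22^2 · 22^1 ≡ 20 · 20 · 22 = 8800.
8800 mod 29 = 13, so 22^19 ≡ 13 (mod 29).

13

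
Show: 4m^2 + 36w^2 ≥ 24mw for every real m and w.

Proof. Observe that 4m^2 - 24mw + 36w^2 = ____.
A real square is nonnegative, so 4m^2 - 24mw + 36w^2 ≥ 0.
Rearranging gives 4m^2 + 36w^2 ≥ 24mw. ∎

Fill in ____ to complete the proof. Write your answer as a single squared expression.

4m^2 - 24mw + 36w^2 is a perfect-square trinomial: the outer terms are (2m)^2 and (6w)^2, and the cross term is -2·2m·6w.
So 4m^2 - 24mw + 36w^2 = (2m - 6w)^2 ≥ 0.

(2m - 6w)^2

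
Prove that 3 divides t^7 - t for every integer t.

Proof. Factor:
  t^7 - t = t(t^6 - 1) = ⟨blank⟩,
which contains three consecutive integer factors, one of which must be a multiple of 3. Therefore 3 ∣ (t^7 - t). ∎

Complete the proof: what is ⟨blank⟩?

t^6 - 1 = (t^2 - 1)(t^4 + t^2 + 1), and t^2 - 1 = (t-1)(t+1).
So t(t^6 - 1) = (t - 1)t(t + 1)(t^4 + t^2 + 1).

(t - 1)t(t + 1)(t^4 + t^2 + 1)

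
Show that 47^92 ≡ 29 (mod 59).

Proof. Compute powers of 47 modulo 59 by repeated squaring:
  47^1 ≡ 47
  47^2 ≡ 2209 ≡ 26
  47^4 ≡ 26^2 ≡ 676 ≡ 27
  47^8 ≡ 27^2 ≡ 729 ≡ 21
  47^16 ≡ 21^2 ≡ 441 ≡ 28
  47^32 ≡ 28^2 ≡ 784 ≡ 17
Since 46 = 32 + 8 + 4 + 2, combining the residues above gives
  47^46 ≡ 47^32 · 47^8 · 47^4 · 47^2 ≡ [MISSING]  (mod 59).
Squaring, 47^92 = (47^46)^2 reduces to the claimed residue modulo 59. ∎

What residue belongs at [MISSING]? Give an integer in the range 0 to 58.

41

Multiply the listed residues: 17 · 21 · 27 · 26 = 357 → 9639 → 250614.
Reducing modulo 59: 250614 = 4247·59 + 41, so 47^46 ≡ 41.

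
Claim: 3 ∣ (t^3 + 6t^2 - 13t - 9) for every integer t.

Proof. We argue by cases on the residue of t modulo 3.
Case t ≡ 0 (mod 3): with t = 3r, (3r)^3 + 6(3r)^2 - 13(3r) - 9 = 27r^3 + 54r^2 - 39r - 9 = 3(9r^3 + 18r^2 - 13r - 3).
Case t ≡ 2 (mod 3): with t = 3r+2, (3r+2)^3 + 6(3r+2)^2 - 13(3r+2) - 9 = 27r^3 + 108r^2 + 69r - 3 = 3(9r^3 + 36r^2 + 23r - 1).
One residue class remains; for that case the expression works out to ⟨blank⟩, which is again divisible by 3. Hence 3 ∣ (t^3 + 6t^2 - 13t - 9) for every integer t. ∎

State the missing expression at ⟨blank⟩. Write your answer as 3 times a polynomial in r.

The residues treated are {0, 2}, so the missing case is t ≡ 1 (mod 3); write t = 3r+1.
Then (3r+1)^3 + 6(3r+1)^2 - 13(3r+1) - 9 = 27r^3 + 81r^2 + 6r - 15 = 3(9r^3 + 27r^2 + 2r - 5).

3(9r^3 + 27r^2 + 2r - 5)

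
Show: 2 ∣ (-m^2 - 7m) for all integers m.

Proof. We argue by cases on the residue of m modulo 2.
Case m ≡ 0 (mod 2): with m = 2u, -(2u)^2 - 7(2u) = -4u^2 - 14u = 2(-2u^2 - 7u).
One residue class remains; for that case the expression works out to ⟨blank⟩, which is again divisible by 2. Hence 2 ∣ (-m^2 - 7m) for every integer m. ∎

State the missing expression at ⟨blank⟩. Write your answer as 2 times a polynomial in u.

2(-2u^2 - 9u - 4)

Only m ≡ 1 (mod 2) is unaccounted for. Put m = 2u+1:
-(2u+1)^2 - 7(2u+1) expands to -4u^2 - 18u - 8,
and factoring out 2 leaves 2(-2u^2 - 9u - 4).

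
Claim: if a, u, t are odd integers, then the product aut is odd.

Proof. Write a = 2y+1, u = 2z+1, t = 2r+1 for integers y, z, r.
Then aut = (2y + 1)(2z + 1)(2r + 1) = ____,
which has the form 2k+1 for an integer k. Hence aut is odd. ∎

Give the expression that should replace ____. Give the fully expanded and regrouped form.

2(4ryz + 2ry + 2rz + r + 2yz + y + z) + 1

Expanding: (2y + 1)(2z + 1)(2r + 1) = 8ryz + 4ry + 4rz + 2r + 4yz + 2y + 2z + 1.
Every term except the constant is even, so this is 2(4ryz + 2ry + 2rz + r + 2yz + y + z) + 1,
and 4ryz + 2ry + 2rz + r + 2yz + y + z ∈ ℤ gives the required form.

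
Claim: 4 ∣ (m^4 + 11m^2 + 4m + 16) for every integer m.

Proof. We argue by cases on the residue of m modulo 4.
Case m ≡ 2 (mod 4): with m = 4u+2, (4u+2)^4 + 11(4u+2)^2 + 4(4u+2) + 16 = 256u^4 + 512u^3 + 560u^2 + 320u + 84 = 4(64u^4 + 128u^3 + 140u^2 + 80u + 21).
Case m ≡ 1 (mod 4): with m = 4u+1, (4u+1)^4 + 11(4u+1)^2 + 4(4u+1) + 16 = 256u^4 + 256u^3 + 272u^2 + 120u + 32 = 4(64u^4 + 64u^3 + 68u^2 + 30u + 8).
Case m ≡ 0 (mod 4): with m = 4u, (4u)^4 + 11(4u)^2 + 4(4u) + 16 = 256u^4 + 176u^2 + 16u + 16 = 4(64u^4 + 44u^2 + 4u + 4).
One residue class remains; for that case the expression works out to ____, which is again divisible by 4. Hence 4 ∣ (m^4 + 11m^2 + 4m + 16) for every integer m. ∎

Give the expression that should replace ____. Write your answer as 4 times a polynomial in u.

Only m ≡ 3 (mod 4) is unaccounted for. Put m = 4u+3:
(4u+3)^4 + 11(4u+3)^2 + 4(4u+3) + 16 expands to 256u^4 + 768u^3 + 1040u^2 + 712u + 208,
and factoring out 4 leaves 4(64u^4 + 192u^3 + 260u^2 + 178u + 52).

4(64u^4 + 192u^3 + 260u^2 + 178u + 52)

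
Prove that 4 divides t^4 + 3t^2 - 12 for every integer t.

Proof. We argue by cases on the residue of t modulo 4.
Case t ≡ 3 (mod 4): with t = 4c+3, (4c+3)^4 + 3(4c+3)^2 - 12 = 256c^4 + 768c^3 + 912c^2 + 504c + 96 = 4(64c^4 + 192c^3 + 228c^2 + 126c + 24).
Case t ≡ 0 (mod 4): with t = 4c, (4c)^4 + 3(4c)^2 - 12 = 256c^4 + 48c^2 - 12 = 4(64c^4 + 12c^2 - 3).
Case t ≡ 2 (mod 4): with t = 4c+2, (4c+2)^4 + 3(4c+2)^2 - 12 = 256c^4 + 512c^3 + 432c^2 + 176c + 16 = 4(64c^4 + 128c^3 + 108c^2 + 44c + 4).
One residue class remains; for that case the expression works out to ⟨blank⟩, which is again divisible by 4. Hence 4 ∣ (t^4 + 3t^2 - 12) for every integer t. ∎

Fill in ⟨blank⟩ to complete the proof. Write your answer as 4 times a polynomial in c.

4(64c^4 + 64c^3 + 36c^2 + 10c - 2)

The residues treated are {3, 0, 2}, so the missing case is t ≡ 1 (mod 4); write t = 4c+1.
Then (4c+1)^4 + 3(4c+1)^2 - 12 = 256c^4 + 256c^3 + 144c^2 + 40c - 8 = 4(64c^4 + 64c^3 + 36c^2 + 10c - 2).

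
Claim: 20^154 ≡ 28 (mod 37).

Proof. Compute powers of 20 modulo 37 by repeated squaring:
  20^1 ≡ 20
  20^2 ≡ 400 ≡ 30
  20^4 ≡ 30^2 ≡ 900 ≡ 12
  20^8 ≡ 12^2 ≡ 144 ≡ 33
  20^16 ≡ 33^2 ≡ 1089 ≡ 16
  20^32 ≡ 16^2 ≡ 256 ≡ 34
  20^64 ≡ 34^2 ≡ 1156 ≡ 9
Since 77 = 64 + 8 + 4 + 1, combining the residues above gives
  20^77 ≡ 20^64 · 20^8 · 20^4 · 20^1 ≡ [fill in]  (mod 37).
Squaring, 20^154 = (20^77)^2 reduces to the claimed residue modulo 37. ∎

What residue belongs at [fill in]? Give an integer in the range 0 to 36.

20^64 · 20^8 · 20^4 · 20^1 ≡ 9 · 33 · 12 · 20 = 71280.
71280 mod 37 = 18, so 20^77 ≡ 18 (mod 37).

18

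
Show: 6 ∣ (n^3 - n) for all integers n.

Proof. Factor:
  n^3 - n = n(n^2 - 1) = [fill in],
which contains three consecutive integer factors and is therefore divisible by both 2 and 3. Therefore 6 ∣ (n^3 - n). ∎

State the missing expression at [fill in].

(n - 1)n(n + 1)

n(n^2 - 1) = n(n - 1)(n + 1) = (n - 1)n(n + 1).
These three factors are consecutive integers, so their product is divisible by 6.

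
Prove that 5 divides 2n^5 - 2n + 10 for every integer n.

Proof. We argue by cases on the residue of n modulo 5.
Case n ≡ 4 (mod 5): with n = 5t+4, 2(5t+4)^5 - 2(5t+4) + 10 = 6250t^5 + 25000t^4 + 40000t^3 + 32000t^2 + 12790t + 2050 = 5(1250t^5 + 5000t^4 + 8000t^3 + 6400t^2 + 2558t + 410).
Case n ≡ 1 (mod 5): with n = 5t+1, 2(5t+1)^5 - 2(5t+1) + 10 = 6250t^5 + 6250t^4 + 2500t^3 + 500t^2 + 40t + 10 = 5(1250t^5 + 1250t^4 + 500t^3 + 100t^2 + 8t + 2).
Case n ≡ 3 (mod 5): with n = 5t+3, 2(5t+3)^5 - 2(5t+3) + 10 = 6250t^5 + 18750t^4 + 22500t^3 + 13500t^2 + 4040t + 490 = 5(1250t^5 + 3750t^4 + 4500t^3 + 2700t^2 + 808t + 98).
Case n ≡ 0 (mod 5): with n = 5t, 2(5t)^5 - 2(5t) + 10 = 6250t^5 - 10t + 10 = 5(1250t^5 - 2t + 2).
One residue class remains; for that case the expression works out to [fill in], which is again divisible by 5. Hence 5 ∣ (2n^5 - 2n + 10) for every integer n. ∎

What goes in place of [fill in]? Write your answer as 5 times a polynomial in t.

Only n ≡ 2 (mod 5) is unaccounted for. Put n = 5t+2:
2(5t+2)^5 - 2(5t+2) + 10 expands to 6250t^5 + 12500t^4 + 10000t^3 + 4000t^2 + 790t + 70,
and factoring out 5 leaves 5(1250t^5 + 2500t^4 + 2000t^3 + 800t^2 + 158t + 14).

5(1250t^5 + 2500t^4 + 2000t^3 + 800t^2 + 158t + 14)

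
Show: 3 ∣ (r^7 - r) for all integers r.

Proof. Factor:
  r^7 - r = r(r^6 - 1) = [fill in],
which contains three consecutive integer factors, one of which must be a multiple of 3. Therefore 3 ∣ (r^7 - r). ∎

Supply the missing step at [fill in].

(r - 1)r(r + 1)(r^4 + r^2 + 1)

r^6 - 1 = (r^2 - 1)(r^4 + r^2 + 1), and r^2 - 1 = (r-1)(r+1).
So r(r^6 - 1) = (r - 1)r(r + 1)(r^4 + r^2 + 1).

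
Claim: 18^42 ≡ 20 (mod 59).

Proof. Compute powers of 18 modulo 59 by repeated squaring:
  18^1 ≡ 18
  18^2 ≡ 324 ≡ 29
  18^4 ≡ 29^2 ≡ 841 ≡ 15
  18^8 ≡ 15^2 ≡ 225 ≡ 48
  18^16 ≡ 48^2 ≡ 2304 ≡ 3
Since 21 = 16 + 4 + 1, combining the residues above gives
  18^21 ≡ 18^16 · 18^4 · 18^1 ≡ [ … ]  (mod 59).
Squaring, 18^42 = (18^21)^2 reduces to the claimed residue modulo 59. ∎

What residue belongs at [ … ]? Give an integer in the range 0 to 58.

43

Multiply the listed residues: 3 · 15 · 18 = 45 → 810.
Reducing modulo 59: 810 = 13·59 + 43, so 18^21 ≡ 43.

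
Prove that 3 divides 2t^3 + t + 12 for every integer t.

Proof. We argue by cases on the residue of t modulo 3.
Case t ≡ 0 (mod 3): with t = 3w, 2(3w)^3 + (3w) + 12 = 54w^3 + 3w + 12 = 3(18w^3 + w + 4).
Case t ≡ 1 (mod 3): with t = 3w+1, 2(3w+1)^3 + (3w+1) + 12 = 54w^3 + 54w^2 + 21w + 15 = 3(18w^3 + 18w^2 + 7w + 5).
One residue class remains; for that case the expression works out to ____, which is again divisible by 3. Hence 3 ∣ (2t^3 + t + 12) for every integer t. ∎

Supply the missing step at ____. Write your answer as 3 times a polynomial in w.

3(18w^3 + 36w^2 + 25w + 10)

The residues treated are {0, 1}, so the missing case is t ≡ 2 (mod 3); write t = 3w+2.
Then 2(3w+2)^3 + (3w+2) + 12 = 54w^3 + 108w^2 + 75w + 30 = 3(18w^3 + 36w^2 + 25w + 10).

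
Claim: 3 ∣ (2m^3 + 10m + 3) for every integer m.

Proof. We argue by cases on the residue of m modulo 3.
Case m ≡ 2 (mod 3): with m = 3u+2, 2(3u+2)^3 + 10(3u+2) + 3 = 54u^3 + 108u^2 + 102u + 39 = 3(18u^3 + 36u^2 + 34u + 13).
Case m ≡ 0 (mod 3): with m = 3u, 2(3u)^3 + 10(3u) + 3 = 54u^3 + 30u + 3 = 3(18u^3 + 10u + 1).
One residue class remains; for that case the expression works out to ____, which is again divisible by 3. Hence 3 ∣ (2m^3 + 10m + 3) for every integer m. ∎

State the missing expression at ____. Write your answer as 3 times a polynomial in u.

3(18u^3 + 18u^2 + 16u + 5)

The residues treated are {2, 0}, so the missing case is m ≡ 1 (mod 3); write m = 3u+1.
Then 2(3u+1)^3 + 10(3u+1) + 3 = 54u^3 + 54u^2 + 48u + 15 = 3(18u^3 + 18u^2 + 16u + 5).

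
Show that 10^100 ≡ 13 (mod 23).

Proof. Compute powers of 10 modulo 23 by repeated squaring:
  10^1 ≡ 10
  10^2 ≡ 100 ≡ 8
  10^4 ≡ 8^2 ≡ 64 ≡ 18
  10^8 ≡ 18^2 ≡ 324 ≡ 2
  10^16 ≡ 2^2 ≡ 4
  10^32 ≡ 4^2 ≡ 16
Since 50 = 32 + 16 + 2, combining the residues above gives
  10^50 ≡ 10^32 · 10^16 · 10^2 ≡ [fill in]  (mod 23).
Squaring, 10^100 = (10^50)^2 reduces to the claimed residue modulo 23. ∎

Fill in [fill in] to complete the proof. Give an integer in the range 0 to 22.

Multiply the listed residues: 16 · 4 · 8 = 64 → 512.
Reducing modulo 23: 512 = 22·23 + 6, so 10^50 ≡ 6.

6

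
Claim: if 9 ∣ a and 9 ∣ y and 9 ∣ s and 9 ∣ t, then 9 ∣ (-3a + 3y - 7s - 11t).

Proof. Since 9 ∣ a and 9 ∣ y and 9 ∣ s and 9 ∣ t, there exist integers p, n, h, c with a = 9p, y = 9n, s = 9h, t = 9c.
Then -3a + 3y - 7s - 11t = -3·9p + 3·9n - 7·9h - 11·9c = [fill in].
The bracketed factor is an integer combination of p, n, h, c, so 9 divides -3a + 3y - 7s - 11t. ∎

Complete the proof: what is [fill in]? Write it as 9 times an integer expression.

Each term has a factor of 9: -3·9p + 3·9n - 7·9h - 11·9c = 9·(-11c - 7h + 3n - 3p).
Since -11c - 7h + 3n - 3p is an integer, 9 ∣ (-3a + 3y - 7s - 11t).

9(-11c - 7h + 3n - 3p)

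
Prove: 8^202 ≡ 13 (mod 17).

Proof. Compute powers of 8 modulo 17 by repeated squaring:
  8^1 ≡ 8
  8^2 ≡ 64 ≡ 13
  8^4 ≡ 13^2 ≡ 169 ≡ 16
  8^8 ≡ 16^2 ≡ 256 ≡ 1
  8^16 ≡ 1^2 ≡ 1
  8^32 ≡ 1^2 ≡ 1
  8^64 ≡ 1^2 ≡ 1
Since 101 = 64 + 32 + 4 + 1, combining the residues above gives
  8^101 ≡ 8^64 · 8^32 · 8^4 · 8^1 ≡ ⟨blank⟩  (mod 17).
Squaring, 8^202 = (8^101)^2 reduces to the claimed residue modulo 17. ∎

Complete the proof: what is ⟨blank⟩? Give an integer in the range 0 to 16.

9

Multiply the listed residues: 1 · 1 · 16 · 8 = 1 → 16 → 128.
Reducing modulo 17: 128 = 7·17 + 9, so 8^101 ≡ 9.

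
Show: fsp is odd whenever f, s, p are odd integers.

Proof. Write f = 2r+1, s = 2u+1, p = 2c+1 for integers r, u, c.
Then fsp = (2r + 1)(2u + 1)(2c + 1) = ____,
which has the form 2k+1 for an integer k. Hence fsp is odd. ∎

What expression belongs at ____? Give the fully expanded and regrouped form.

(2r + 1)(2u + 1)(2c + 1) = 8cru + 4cr + 4cu + 2c + 4ru + 2r + 2u + 1
= 2(4cru + 2cr + 2cu + c + 2ru + r + u) + 1.
Since 4cru + 2cr + 2cu + c + 2ru + r + u is an integer, the product is of the form 2k+1 for an integer k.

2(4cru + 2cr + 2cu + c + 2ru + r + u) + 1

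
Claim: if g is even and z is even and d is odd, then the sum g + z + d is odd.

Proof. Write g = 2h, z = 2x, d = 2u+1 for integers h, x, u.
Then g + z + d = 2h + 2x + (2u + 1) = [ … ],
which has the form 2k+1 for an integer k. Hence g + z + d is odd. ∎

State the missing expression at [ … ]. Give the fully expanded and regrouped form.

2(h + u + x) + 1

2h + 2x + (2u + 1) = 2h + 2u + 2x + 1
= 2(h + u + x) + 1.
Since h + u + x is an integer, the sum is of the form 2k+1 for an integer k.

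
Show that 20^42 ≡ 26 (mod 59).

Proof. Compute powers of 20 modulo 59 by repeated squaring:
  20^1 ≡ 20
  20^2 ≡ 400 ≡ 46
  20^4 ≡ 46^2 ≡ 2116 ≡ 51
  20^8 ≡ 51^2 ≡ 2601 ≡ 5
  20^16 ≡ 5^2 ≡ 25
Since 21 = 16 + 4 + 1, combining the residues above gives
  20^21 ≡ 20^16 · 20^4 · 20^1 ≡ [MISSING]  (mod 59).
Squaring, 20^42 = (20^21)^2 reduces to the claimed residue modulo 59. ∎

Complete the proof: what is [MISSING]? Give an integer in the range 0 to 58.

12

20^16 · 20^4 · 20^1 ≡ 25 · 51 · 20 = 25500.
25500 mod 59 = 12, so 20^21 ≡ 12 (mod 59).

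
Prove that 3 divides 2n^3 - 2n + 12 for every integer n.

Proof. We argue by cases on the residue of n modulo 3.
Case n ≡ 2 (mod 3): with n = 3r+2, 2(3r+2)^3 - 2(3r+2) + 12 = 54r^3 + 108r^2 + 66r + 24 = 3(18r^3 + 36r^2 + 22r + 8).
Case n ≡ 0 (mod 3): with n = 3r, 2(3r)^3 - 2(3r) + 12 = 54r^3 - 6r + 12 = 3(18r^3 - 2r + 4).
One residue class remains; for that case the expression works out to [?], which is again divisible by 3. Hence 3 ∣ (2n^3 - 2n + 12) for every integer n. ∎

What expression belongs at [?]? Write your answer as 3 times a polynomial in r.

3(18r^3 + 18r^2 + 4r + 4)

The residues treated are {2, 0}, so the missing case is n ≡ 1 (mod 3); write n = 3r+1.
Then 2(3r+1)^3 - 2(3r+1) + 12 = 54r^3 + 54r^2 + 12r + 12 = 3(18r^3 + 18r^2 + 4r + 4).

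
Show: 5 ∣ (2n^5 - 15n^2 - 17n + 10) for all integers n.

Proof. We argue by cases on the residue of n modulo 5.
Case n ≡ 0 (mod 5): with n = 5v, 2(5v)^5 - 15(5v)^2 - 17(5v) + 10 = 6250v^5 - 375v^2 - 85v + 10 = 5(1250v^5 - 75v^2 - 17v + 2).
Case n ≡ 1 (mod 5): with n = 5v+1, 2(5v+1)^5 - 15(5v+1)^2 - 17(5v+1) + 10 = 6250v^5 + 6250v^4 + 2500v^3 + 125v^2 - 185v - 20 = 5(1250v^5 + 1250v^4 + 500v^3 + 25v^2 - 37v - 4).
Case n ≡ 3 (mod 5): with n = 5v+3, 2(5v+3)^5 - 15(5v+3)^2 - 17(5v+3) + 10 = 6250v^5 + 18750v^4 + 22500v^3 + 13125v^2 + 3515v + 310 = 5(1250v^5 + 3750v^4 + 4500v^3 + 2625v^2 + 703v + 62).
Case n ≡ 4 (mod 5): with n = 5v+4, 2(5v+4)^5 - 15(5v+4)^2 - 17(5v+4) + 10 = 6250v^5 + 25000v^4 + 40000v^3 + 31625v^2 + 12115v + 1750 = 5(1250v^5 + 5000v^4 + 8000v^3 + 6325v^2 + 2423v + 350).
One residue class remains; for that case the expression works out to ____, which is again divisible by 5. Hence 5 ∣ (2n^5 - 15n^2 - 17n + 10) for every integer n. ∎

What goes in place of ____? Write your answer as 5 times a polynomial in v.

5(1250v^5 + 2500v^4 + 2000v^3 + 725v^2 + 83v - 4)

The residues treated are {0, 1, 3, 4}, so the missing case is n ≡ 2 (mod 5); write n = 5v+2.
Then 2(5v+2)^5 - 15(5v+2)^2 - 17(5v+2) + 10 = 6250v^5 + 12500v^4 + 10000v^3 + 3625v^2 + 415v - 20 = 5(1250v^5 + 2500v^4 + 2000v^3 + 725v^2 + 83v - 4).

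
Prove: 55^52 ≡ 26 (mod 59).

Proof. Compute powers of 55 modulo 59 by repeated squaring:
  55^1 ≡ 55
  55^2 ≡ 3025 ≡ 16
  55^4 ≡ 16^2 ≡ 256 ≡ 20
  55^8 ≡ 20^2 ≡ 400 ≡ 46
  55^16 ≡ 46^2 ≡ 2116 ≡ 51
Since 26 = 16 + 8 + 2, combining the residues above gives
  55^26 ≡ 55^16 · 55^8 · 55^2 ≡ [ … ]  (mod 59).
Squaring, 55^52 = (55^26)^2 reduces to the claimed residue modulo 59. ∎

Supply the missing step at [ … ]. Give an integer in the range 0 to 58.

Multiply the listed residues: 51 · 46 · 16 = 2346 → 37536.
Reducing modulo 59: 37536 = 636·59 + 12, so 55^26 ≡ 12.

12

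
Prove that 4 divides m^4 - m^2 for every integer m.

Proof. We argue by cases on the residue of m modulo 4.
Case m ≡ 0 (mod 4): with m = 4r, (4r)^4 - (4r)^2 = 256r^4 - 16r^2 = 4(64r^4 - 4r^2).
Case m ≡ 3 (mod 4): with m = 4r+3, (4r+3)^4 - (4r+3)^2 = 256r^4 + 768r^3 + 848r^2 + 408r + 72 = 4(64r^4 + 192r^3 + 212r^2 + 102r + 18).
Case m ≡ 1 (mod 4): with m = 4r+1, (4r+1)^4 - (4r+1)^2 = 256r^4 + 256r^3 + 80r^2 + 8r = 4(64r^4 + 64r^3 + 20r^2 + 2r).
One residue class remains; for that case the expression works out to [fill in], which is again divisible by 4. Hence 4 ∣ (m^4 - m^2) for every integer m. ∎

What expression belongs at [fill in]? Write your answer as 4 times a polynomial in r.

The residues treated are {0, 3, 1}, so the missing case is m ≡ 2 (mod 4); write m = 4r+2.
Then (4r+2)^4 - (4r+2)^2 = 256r^4 + 512r^3 + 368r^2 + 112r + 12 = 4(64r^4 + 128r^3 + 92r^2 + 28r + 3).

4(64r^4 + 128r^3 + 92r^2 + 28r + 3)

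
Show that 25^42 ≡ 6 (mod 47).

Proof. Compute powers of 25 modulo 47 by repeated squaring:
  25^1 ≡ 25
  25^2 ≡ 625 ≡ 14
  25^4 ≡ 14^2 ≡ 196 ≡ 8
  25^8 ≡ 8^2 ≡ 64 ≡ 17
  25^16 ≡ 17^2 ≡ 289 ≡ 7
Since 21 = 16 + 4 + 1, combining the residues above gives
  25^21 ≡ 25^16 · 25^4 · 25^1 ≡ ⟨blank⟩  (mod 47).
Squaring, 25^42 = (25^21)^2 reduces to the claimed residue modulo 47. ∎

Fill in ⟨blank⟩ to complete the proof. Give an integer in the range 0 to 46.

25^16 · 25^4 · 25^1 ≡ 7 · 8 · 25 = 1400.
1400 mod 47 = 37, so 25^21 ≡ 37 (mod 47).

37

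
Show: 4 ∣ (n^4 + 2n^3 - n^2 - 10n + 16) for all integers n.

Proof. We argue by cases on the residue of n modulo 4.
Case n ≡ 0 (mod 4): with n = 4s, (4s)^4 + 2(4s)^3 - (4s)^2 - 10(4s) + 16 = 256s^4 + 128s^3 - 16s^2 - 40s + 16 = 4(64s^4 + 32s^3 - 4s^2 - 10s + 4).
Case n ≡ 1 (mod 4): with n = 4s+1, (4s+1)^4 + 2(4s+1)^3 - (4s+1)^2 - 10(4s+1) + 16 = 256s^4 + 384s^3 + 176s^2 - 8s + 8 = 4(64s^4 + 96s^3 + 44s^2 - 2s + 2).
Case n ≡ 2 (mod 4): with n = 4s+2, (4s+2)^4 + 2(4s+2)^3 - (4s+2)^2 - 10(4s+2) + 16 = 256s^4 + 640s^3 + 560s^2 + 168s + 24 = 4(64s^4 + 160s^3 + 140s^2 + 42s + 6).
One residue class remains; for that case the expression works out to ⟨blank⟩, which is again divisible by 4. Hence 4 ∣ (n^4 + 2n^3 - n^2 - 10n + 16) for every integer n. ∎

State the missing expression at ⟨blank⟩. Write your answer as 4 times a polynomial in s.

The residues treated are {0, 1, 2}, so the missing case is n ≡ 3 (mod 4); write n = 4s+3.
Then (4s+3)^4 + 2(4s+3)^3 - (4s+3)^2 - 10(4s+3) + 16 = 256s^4 + 896s^3 + 1136s^2 + 584s + 112 = 4(64s^4 + 224s^3 + 284s^2 + 146s + 28).

4(64s^4 + 224s^3 + 284s^2 + 146s + 28)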